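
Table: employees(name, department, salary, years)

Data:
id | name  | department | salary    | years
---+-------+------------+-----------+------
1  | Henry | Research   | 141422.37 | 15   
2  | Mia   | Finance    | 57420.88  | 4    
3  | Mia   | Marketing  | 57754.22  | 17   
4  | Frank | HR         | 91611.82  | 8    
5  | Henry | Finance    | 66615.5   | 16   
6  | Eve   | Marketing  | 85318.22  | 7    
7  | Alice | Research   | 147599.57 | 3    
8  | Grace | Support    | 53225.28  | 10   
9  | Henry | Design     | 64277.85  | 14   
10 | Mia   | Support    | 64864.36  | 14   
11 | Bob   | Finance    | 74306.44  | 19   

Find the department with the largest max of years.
SELECT department, MAX(years) as val
FROM employees
GROUP BY department
ORDER BY val DESC
LIMIT 1

Result: Finance with max(years) = 19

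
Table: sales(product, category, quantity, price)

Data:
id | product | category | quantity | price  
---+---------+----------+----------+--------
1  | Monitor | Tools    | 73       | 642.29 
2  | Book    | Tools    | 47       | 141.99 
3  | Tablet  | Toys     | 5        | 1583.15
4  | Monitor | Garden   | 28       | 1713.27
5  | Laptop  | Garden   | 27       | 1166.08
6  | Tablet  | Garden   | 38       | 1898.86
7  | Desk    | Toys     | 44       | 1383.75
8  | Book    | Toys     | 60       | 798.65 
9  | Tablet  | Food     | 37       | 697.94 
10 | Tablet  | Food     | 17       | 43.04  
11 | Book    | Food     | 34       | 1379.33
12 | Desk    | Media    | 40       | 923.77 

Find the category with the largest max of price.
SELECT category, MAX(price) as val
FROM sales
GROUP BY category
ORDER BY val DESC
LIMIT 1

Result: Garden with max(price) = 1898.86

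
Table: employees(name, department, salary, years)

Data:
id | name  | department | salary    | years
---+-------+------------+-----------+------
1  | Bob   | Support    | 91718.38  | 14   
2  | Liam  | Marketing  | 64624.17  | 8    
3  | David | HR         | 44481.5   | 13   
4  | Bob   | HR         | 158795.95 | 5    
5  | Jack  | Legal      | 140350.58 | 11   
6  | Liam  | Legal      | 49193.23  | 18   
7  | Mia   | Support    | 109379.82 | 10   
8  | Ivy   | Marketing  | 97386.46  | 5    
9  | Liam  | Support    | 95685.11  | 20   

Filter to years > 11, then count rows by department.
SELECT department, COUNT(*)
FROM employees
WHERE years > 11
GROUP BY department

Note: WHERE filters rows before grouping.

Result:
  HR: 1
  Legal: 1
  Support: 2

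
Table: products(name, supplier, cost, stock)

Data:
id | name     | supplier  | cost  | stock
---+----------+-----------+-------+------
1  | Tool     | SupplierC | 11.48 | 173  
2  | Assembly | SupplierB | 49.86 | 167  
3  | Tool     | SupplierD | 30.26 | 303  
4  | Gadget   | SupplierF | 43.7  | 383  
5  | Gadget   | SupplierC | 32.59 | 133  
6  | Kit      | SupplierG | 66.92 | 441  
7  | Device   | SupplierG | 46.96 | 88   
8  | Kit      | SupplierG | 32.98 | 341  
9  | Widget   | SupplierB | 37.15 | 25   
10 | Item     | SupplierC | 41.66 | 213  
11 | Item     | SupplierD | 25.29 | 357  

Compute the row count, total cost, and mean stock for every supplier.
SELECT supplier,
       COUNT(*) as cnt,
       SUM(cost) as total_cost,
       AVG(stock) as avg_stock
FROM products
GROUP BY supplier

Result:
  SupplierB: 2 records, 87.01 total cost, 96.00 avg stock
  SupplierC: 3 records, 85.73 total cost, 173.00 avg stock
  SupplierD: 2 records, 55.55 total cost, 330.00 avg stock
  SupplierF: 1 records, 43.70 total cost, 383.00 avg stock
  SupplierG: 3 records, 146.86 total cost, 290.00 avg stock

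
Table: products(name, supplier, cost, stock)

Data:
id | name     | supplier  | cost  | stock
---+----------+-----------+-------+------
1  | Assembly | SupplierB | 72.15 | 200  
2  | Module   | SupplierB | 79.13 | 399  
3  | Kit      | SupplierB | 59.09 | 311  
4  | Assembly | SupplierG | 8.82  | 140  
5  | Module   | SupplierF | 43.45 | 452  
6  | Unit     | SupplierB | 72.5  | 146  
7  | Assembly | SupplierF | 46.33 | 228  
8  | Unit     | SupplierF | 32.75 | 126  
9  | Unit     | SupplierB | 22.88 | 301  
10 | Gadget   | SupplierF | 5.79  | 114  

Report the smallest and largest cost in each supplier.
SELECT supplier, MIN(cost), MAX(cost)
FROM products
GROUP BY supplier

Result:
  SupplierB: min=22.88, max=79.13
  SupplierF: min=5.79, max=46.33
  SupplierG: min=8.82, max=8.82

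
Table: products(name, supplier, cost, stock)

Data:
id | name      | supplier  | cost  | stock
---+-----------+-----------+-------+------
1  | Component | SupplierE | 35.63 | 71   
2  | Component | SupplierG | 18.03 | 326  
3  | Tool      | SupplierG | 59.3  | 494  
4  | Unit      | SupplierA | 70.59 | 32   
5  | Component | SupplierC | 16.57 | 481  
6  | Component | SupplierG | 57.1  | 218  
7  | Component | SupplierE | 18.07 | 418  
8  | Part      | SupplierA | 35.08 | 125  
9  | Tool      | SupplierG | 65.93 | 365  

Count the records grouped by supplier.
SELECT supplier, COUNT(*) as count
FROM products
GROUP BY supplier

Result:
  SupplierA: 2
  SupplierC: 1
  SupplierE: 2
  SupplierG: 4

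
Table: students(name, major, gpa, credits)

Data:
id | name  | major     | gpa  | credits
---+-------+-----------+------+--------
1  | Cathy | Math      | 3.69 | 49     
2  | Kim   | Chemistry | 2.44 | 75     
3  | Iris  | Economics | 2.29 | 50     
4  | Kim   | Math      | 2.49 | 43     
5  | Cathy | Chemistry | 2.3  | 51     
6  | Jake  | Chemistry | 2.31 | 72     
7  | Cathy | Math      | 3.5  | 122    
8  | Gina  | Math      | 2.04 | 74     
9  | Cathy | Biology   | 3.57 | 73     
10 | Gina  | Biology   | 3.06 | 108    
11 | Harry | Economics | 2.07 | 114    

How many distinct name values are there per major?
SELECT major, COUNT(DISTINCT name)
FROM students
GROUP BY major

Result:
  Biology: 2 distinct
  Chemistry: 3 distinct
  Economics: 2 distinct
  Math: 3 distinct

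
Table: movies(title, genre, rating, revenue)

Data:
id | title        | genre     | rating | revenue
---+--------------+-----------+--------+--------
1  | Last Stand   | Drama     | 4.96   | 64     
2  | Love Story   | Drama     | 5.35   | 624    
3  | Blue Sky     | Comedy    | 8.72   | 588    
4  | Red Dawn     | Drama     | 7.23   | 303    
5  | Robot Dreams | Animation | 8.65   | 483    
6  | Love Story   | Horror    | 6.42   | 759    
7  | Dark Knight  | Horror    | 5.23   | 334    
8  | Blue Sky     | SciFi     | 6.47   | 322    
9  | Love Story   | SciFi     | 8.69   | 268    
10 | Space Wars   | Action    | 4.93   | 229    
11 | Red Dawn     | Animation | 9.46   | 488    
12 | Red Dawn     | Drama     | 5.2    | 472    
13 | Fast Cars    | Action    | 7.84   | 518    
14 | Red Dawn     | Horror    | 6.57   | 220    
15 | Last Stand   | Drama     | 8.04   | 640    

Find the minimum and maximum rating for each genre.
SELECT genre, MIN(rating), MAX(rating)
FROM movies
GROUP BY genre

Result:
  Action: min=4.93, max=7.84
  Animation: min=8.65, max=9.46
  Comedy: min=8.72, max=8.72
  Drama: min=4.96, max=8.04
  Horror: min=5.23, max=6.57
  SciFi: min=6.47, max=8.69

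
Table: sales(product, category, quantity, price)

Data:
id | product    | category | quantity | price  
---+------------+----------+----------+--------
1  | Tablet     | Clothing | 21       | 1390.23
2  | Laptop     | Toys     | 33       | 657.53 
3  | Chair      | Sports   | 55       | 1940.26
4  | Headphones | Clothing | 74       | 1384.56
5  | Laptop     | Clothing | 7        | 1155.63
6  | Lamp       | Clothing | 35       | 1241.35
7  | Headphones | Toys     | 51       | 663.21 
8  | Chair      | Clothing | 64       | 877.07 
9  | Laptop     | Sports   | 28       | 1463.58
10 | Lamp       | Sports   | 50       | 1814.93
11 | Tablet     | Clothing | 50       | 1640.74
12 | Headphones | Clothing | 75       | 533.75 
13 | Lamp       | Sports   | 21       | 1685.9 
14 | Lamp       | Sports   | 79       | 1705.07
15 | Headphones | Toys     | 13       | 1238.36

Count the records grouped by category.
SELECT category, COUNT(*) as count
FROM sales
GROUP BY category

Result:
  Clothing: 7
  Sports: 5
  Toys: 3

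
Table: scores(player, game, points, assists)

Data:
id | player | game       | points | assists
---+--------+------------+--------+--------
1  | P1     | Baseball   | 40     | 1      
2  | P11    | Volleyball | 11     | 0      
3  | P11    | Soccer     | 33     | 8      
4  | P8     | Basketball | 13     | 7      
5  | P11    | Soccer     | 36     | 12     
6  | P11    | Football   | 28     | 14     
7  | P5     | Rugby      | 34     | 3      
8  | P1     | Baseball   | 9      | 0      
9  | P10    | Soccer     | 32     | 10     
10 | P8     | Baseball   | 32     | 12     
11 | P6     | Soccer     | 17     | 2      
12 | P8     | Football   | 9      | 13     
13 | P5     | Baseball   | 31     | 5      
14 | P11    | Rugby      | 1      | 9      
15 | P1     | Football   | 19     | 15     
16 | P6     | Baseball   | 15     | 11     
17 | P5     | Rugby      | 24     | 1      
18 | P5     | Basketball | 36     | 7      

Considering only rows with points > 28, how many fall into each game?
SELECT game, COUNT(*)
FROM scores
WHERE points > 28
GROUP BY game

Note: WHERE filters rows before grouping.

Result:
  Baseball: 3
  Basketball: 1
  Rugby: 1
  Soccer: 3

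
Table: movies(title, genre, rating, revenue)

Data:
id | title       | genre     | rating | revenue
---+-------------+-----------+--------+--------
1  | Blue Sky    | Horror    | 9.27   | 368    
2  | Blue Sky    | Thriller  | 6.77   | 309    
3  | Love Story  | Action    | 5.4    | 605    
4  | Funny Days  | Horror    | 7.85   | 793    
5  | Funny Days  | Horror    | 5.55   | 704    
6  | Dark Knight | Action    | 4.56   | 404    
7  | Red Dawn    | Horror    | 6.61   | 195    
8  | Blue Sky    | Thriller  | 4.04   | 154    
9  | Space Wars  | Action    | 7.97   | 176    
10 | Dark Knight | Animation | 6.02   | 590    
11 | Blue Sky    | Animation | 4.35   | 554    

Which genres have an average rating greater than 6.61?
SELECT genre, AVG(rating)
FROM movies
GROUP BY genre
HAVING AVG(rating) > 6.61

Result:
  Horror: avg=7.32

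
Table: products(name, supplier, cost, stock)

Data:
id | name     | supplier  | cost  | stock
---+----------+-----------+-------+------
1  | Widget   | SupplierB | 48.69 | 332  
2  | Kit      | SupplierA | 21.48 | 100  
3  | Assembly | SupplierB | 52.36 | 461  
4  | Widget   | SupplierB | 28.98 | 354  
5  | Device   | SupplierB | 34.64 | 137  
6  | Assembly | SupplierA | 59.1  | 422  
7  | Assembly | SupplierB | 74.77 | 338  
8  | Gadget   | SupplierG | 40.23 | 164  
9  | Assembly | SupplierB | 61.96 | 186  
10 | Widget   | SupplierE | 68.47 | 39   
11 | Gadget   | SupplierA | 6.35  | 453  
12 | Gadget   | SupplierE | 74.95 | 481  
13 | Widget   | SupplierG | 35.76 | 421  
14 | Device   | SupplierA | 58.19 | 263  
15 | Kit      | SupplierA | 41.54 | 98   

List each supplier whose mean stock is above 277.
SELECT supplier, AVG(stock)
FROM products
GROUP BY supplier
HAVING AVG(stock) > 277

Result:
  SupplierB: avg=301.33
  SupplierG: avg=292.50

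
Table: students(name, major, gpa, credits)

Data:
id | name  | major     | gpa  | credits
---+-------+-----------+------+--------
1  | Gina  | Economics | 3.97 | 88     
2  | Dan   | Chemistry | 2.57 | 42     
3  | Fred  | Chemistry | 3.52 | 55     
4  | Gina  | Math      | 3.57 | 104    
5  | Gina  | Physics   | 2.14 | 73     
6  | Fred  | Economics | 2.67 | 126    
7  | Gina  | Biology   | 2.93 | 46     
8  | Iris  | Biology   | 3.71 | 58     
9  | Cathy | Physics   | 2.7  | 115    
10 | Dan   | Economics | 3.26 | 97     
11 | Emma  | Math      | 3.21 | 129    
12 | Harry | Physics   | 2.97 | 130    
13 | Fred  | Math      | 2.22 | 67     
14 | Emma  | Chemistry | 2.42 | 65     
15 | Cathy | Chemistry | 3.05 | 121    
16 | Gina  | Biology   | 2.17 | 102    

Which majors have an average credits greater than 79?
SELECT major, AVG(credits)
FROM students
GROUP BY major
HAVING AVG(credits) > 79

Result:
  Economics: avg=103.67
  Math: avg=100.00
  Physics: avg=106.00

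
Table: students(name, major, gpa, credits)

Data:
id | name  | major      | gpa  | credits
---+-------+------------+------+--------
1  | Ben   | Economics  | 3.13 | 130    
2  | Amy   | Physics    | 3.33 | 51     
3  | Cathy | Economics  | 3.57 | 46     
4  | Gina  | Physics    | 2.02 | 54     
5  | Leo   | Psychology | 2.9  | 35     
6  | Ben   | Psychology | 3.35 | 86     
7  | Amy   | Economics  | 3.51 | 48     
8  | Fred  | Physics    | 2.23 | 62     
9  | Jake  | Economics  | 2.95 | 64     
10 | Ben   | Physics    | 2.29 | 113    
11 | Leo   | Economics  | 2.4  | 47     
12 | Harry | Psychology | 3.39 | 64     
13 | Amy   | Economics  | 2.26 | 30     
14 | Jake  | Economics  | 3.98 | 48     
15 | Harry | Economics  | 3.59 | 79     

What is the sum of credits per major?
SELECT major, SUM(credits) as result
FROM students
GROUP BY major

Result:
  Economics: 492
  Physics: 280
  Psychology: 185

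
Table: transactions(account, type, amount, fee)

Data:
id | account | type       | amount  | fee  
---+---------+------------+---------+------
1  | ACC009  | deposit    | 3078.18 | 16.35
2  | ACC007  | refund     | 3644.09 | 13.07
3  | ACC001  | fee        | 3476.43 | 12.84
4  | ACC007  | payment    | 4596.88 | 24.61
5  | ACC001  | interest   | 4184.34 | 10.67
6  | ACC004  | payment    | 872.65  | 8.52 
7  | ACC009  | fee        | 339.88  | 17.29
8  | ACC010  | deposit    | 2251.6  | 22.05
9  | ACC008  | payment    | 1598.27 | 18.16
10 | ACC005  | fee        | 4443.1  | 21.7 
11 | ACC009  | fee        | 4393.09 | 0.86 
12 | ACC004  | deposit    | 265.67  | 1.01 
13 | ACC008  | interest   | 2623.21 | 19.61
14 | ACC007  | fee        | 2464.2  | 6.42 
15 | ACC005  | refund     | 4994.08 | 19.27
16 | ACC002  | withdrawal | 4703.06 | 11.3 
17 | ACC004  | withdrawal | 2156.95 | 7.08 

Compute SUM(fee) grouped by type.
SELECT type, SUM(fee) as result
FROM transactions
GROUP BY type

Result:
  deposit: 39.41
  fee: 59.11
  interest: 30.28
  payment: 51.29
  refund: 32.34
  withdrawal: 18.38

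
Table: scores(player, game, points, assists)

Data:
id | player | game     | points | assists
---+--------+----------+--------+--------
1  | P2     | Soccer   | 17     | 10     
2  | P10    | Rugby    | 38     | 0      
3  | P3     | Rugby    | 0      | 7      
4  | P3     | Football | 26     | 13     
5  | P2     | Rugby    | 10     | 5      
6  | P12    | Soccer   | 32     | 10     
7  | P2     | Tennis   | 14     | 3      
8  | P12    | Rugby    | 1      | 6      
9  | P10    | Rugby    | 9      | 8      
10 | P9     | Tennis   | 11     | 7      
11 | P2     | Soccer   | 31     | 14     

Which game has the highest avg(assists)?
SELECT game, AVG(assists) as val
FROM scores
GROUP BY game
ORDER BY val DESC
LIMIT 1

Result: Football with avg(assists) = 13.00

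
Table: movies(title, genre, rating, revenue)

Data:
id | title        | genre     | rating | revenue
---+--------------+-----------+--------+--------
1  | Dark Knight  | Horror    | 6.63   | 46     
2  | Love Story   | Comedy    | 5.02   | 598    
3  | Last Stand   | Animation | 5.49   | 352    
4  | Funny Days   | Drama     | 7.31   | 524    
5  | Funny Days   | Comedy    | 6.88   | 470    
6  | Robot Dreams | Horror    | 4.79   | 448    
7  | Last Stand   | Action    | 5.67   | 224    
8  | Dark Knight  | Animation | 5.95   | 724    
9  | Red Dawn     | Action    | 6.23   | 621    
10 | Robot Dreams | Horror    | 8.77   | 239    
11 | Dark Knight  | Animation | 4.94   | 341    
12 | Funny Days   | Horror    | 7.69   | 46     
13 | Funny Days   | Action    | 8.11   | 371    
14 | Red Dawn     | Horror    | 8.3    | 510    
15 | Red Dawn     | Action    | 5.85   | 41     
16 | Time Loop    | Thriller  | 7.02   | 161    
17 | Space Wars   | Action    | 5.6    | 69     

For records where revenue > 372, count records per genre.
SELECT genre, COUNT(*)
FROM movies
WHERE revenue > 372
GROUP BY genre

Note: WHERE filters rows before grouping.

Result:
  Action: 1
  Animation: 1
  Comedy: 2
  Drama: 1
  Horror: 2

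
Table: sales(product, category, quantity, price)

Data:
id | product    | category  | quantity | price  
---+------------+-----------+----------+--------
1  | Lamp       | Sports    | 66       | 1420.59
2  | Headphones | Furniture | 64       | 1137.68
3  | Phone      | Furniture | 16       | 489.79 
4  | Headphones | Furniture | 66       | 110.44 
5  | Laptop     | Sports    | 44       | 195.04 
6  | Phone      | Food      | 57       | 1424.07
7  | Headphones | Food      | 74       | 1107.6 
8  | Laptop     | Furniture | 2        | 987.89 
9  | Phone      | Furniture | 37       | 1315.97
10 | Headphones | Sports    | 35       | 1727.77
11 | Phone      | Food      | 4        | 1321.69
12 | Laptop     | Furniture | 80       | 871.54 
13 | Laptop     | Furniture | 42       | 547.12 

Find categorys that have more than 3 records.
SELECT category, COUNT(*) as cnt
FROM sales
GROUP BY category
HAVING COUNT(*) > 3

Result:
  Furniture: 7

Note: HAVING filters groups after aggregation, WHERE filters rows before.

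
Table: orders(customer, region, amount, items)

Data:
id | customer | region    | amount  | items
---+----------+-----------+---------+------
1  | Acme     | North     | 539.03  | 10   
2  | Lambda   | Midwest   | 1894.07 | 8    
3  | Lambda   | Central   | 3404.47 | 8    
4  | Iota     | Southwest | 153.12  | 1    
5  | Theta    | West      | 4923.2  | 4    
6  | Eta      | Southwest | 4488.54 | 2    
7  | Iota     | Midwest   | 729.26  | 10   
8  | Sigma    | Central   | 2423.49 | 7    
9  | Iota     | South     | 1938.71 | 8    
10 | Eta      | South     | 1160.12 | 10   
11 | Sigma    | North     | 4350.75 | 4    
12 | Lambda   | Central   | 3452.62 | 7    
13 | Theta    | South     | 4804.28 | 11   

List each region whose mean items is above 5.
SELECT region, AVG(items)
FROM orders
GROUP BY region
HAVING AVG(items) > 5

Result:
  Central: avg=7.33
  Midwest: avg=9.00
  North: avg=7.00
  South: avg=9.67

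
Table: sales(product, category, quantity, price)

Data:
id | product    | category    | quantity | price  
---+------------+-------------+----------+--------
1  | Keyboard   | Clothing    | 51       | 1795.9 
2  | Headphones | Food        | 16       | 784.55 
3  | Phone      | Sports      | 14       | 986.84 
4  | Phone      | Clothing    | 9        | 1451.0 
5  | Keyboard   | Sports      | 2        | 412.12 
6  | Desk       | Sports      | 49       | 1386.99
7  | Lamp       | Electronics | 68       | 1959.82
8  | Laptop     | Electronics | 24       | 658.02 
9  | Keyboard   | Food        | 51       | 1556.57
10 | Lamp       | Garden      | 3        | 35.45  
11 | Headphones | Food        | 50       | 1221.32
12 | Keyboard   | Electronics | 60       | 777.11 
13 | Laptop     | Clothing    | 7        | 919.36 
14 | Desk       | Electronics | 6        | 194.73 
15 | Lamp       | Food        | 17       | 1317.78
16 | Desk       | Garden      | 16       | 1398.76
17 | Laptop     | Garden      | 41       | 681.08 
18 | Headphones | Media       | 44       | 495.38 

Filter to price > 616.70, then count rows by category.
SELECT category, COUNT(*)
FROM sales
WHERE price > 616.70
GROUP BY category

Note: WHERE filters rows before grouping.

Result:
  Clothing: 3
  Electronics: 3
  Food: 4
  Garden: 2
  Sports: 2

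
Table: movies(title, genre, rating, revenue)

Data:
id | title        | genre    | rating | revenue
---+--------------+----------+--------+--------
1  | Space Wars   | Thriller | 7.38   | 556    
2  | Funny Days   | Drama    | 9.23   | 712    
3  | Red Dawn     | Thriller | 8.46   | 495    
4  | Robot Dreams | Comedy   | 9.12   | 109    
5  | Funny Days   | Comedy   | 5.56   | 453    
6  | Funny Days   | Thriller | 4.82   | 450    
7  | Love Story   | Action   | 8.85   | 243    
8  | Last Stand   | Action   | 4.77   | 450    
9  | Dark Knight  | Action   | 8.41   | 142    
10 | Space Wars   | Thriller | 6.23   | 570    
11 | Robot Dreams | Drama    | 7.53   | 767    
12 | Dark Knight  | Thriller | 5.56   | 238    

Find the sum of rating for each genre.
SELECT genre, SUM(rating) as result
FROM movies
GROUP BY genre

Result:
  Action: 22.03
  Comedy: 14.68
  Drama: 16.76
  Thriller: 32.45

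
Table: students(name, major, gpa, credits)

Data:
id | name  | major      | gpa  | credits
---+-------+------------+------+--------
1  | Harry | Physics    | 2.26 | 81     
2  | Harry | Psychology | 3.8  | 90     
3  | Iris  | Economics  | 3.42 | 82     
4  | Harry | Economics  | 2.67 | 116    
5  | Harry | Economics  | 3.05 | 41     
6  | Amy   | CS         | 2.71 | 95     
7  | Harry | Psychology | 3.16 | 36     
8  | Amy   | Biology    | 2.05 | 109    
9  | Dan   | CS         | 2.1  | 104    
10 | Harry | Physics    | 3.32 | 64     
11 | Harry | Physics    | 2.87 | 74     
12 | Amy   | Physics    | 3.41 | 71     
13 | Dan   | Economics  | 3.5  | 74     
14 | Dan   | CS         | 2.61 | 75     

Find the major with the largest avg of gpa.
SELECT major, AVG(gpa) as val
FROM students
GROUP BY major
ORDER BY val DESC
LIMIT 1

Result: Psychology with avg(gpa) = 3.48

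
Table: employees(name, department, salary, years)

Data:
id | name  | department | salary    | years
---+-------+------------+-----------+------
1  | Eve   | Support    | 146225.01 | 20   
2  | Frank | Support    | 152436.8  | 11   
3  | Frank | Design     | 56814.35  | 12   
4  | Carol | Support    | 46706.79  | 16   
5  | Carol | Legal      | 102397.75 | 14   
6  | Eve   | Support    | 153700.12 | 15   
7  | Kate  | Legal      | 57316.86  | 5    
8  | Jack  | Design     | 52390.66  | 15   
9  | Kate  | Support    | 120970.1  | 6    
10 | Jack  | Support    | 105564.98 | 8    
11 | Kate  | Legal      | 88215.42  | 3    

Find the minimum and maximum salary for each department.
SELECT department, MIN(salary), MAX(salary)
FROM employees
GROUP BY department

Result:
  Design: min=52390.66, max=56814.35
  Legal: min=57316.86, max=102397.75
  Support: min=46706.79, max=153700.12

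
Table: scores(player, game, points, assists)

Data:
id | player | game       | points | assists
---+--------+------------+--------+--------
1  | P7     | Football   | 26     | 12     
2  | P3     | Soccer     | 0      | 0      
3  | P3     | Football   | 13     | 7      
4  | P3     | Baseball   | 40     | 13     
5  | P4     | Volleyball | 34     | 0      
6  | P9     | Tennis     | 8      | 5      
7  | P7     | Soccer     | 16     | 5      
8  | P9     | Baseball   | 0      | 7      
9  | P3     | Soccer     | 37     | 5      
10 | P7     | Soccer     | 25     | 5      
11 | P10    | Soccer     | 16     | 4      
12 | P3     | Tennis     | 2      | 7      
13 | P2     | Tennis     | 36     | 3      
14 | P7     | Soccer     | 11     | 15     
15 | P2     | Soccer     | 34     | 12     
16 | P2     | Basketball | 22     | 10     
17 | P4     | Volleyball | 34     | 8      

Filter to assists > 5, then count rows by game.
SELECT game, COUNT(*)
FROM scores
WHERE assists > 5
GROUP BY game

Note: WHERE filters rows before grouping.

Result:
  Baseball: 2
  Basketball: 1
  Football: 2
  Soccer: 2
  Tennis: 1
  Volleyball: 1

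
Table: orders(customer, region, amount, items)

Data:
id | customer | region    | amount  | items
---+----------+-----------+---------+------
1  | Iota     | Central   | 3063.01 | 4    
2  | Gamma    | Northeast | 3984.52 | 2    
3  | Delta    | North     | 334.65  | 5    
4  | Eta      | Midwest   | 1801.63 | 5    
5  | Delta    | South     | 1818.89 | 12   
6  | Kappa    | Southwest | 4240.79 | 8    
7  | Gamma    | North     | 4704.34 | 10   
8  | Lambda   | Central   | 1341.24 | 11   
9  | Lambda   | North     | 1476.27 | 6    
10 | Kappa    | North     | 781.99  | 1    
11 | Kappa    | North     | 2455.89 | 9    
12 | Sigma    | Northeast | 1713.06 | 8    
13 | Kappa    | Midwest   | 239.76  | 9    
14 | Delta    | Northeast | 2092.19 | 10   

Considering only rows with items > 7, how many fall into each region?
SELECT region, COUNT(*)
FROM orders
WHERE items > 7
GROUP BY region

Note: WHERE filters rows before grouping.

Result:
  Central: 1
  Midwest: 1
  North: 2
  Northeast: 2
  South: 1
  Southwest: 1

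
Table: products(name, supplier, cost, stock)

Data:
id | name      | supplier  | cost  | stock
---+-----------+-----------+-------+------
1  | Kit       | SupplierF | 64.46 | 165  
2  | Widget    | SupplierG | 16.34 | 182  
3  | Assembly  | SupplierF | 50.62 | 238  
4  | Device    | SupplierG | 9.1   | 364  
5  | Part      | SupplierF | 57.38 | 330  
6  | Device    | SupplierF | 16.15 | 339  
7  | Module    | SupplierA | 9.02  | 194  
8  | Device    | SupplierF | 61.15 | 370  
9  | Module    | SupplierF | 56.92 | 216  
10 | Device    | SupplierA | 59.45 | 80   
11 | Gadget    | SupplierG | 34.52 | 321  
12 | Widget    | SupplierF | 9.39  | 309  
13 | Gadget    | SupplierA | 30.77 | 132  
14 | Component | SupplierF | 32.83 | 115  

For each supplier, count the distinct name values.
SELECT supplier, COUNT(DISTINCT name)
FROM products
GROUP BY supplier

Result:
  SupplierA: 3 distinct
  SupplierF: 7 distinct
  SupplierG: 3 distinct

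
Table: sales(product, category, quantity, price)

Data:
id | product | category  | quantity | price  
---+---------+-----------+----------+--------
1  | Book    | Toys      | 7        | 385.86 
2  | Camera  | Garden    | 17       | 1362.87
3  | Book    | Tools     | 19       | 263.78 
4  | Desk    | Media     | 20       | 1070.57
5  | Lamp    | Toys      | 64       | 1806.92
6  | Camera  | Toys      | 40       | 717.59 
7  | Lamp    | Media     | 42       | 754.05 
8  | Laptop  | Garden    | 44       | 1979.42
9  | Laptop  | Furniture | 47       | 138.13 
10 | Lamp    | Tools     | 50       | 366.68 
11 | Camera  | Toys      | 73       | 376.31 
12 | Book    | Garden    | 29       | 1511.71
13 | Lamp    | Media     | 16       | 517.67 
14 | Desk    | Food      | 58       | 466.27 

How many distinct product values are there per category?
SELECT category, COUNT(DISTINCT product)
FROM sales
GROUP BY category

Result:
  Food: 1 distinct
  Furniture: 1 distinct
  Garden: 3 distinct
  Media: 2 distinct
  Tools: 2 distinct
  Toys: 3 distinct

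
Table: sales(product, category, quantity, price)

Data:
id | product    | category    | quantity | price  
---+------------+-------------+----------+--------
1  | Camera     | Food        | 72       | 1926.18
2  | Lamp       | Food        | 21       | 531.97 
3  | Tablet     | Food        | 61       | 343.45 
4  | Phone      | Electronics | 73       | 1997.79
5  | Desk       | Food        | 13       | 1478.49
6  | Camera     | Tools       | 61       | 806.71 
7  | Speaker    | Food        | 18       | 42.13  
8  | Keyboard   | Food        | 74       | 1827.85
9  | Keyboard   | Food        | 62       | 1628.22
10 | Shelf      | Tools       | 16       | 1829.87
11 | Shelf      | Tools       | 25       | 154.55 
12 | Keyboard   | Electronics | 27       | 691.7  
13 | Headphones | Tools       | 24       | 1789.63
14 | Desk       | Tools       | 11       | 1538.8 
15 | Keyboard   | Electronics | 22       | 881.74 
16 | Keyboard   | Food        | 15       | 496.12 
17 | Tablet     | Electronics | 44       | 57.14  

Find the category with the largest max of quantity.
SELECT category, MAX(quantity) as val
FROM sales
GROUP BY category
ORDER BY val DESC
LIMIT 1

Result: Food with max(quantity) = 74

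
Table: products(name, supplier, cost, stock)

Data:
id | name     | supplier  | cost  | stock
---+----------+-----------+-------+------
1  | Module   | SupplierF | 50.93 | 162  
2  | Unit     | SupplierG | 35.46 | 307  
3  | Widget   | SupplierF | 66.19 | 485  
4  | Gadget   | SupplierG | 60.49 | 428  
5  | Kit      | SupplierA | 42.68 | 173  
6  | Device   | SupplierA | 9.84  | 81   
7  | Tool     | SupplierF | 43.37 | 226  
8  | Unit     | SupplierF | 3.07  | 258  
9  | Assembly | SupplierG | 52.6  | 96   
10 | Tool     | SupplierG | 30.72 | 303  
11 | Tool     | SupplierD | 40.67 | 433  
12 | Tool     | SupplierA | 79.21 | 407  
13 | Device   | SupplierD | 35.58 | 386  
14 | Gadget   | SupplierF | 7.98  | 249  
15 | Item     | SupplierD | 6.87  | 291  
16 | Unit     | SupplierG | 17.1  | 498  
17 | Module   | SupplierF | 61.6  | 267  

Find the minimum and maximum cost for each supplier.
SELECT supplier, MIN(cost), MAX(cost)
FROM products
GROUP BY supplier

Result:
  SupplierA: min=9.84, max=79.21
  SupplierD: min=6.87, max=40.67
  SupplierF: min=3.07, max=66.19
  SupplierG: min=17.10, max=60.49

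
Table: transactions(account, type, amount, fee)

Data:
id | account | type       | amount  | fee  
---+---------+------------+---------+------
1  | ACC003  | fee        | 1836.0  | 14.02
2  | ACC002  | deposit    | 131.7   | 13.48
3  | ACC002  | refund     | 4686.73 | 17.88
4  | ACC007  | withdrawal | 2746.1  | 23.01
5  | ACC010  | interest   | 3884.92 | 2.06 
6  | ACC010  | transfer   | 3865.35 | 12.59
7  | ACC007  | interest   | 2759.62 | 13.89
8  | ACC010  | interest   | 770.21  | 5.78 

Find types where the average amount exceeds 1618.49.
SELECT type, AVG(amount)
FROM transactions
GROUP BY type
HAVING AVG(amount) > 1618.49

Result:
  fee: avg=1836.00
  interest: avg=2471.58
  refund: avg=4686.73
  transfer: avg=3865.35
  withdrawal: avg=2746.10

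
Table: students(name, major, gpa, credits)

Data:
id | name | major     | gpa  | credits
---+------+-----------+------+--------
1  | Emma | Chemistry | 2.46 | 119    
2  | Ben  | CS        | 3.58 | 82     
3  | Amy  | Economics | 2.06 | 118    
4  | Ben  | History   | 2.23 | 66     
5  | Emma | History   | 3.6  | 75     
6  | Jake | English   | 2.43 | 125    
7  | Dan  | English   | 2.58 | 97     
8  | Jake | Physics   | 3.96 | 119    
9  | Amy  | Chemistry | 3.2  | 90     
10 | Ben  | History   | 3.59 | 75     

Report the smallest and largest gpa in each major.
SELECT major, MIN(gpa), MAX(gpa)
FROM students
GROUP BY major

Result:
  CS: min=3.58, max=3.58
  Chemistry: min=2.46, max=3.20
  Economics: min=2.06, max=2.06
  English: min=2.43, max=2.58
  History: min=2.23, max=3.60
  Physics: min=3.96, max=3.96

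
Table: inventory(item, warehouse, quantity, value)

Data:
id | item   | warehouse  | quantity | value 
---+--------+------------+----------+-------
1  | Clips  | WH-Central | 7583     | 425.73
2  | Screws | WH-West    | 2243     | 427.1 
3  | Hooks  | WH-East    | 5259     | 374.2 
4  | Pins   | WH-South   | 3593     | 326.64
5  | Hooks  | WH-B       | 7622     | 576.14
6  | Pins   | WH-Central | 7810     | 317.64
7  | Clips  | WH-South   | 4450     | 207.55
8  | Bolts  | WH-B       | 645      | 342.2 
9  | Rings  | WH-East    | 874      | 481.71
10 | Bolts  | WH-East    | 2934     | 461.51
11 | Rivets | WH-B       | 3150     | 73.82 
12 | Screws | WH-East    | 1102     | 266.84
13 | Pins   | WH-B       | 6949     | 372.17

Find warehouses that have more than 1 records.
SELECT warehouse, COUNT(*) as cnt
FROM inventory
GROUP BY warehouse
HAVING COUNT(*) > 1

Result:
  WH-B: 4
  WH-Central: 2
  WH-East: 4
  WH-South: 2

Note: HAVING filters groups after aggregation, WHERE filters rows before.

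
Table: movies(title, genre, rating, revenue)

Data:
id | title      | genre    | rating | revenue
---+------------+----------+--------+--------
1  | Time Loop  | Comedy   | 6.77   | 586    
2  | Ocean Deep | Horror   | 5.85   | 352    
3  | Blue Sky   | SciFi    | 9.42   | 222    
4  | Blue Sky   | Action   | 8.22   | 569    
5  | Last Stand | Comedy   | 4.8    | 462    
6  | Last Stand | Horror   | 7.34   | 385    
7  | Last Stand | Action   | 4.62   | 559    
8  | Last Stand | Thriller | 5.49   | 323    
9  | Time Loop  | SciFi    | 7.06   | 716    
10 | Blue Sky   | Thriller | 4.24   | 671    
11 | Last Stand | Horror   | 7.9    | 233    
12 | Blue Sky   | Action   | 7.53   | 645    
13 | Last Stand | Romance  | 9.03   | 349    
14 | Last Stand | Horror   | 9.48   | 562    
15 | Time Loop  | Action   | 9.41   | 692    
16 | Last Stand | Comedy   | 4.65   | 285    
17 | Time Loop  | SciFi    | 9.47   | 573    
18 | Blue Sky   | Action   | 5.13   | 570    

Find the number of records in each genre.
SELECT genre, COUNT(*) as count
FROM movies
GROUP BY genre

Result:
  Action: 5
  Comedy: 3
  Horror: 4
  Romance: 1
  SciFi: 3
  Thriller: 2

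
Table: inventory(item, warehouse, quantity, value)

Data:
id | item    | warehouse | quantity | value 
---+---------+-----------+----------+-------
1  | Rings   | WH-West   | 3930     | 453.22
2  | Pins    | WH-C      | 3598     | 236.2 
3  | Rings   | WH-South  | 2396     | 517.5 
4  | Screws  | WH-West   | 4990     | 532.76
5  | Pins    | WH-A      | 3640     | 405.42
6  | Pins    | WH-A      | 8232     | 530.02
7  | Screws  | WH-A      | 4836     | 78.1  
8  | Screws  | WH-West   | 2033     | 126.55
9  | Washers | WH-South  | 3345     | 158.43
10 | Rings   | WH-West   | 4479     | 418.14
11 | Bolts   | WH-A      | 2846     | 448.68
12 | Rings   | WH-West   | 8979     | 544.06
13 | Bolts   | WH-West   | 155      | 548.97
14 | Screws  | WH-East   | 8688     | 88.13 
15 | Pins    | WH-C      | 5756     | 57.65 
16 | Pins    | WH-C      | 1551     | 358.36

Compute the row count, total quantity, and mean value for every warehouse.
SELECT warehouse,
       COUNT(*) as cnt,
       SUM(quantity) as total_quantity,
       AVG(value) as avg_value
FROM inventory
GROUP BY warehouse

Result:
  WH-A: 4 records, 19554 total quantity, 365.56 avg value
  WH-C: 3 records, 10905 total quantity, 217.40 avg value
  WH-East: 1 records, 8688 total quantity, 88.13 avg value
  WH-South: 2 records, 5741 total quantity, 337.97 avg value
  WH-West: 6 records, 24566 total quantity, 437.28 avg value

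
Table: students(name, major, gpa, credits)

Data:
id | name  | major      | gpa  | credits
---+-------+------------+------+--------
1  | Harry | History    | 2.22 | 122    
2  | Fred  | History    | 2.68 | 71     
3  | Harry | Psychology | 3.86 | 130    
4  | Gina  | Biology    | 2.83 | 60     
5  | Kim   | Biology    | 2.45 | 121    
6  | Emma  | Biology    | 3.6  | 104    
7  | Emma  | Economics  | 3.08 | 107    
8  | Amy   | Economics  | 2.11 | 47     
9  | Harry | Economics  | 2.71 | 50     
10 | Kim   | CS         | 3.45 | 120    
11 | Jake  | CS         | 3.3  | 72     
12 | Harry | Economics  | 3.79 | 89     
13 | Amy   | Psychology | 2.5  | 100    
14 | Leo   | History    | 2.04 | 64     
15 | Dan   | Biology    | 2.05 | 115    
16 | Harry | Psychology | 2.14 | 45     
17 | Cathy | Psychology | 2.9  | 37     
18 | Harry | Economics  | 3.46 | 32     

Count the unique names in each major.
SELECT major, COUNT(DISTINCT name)
FROM students
GROUP BY major

Result:
  Biology: 4 distinct
  CS: 2 distinct
  Economics: 3 distinct
  History: 3 distinct
  Psychology: 3 distinct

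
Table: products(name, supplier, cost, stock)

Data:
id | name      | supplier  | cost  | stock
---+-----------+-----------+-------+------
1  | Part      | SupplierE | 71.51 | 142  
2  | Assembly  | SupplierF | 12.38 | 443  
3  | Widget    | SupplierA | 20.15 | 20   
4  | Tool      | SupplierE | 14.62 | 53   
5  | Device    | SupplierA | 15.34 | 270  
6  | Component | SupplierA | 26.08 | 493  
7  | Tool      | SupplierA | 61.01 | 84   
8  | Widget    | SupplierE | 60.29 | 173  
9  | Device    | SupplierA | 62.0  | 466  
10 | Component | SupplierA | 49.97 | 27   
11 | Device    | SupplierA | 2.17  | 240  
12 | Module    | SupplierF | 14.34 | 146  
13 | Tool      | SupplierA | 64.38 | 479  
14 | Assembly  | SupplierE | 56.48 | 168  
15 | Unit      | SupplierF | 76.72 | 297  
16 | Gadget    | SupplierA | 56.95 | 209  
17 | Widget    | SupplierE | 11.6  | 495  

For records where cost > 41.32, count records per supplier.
SELECT supplier, COUNT(*)
FROM products
WHERE cost > 41.32
GROUP BY supplier

Note: WHERE filters rows before grouping.

Result:
  SupplierA: 5
  SupplierE: 3
  SupplierF: 1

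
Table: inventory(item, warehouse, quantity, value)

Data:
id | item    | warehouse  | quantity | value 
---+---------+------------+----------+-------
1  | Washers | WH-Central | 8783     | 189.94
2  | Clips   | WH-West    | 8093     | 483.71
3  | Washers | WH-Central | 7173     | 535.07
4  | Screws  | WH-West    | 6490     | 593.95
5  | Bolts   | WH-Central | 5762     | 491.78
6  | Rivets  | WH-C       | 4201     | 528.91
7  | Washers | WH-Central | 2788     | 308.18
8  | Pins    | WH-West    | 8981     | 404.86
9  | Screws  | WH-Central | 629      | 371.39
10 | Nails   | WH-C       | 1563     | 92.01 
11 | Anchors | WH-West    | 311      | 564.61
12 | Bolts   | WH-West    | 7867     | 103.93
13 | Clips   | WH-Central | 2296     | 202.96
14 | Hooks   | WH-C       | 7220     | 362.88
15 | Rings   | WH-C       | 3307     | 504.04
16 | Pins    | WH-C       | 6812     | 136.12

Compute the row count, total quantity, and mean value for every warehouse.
SELECT warehouse,
       COUNT(*) as cnt,
       SUM(quantity) as total_quantity,
       AVG(value) as avg_value
FROM inventory
GROUP BY warehouse

Result:
  WH-C: 5 records, 23103 total quantity, 324.79 avg value
  WH-Central: 6 records, 27431 total quantity, 349.89 avg value
  WH-West: 5 records, 31742 total quantity, 430.21 avg value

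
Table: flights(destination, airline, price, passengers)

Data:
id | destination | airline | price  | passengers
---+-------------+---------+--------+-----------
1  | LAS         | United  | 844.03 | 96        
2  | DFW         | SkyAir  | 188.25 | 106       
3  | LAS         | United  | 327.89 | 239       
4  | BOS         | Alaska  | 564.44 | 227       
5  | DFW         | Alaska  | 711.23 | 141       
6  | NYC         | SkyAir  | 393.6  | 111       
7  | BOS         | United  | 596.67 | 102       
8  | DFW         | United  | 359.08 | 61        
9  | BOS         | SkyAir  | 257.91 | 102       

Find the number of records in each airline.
SELECT airline, COUNT(*) as count
FROM flights
GROUP BY airline

Result:
  Alaska: 2
  SkyAir: 3
  United: 4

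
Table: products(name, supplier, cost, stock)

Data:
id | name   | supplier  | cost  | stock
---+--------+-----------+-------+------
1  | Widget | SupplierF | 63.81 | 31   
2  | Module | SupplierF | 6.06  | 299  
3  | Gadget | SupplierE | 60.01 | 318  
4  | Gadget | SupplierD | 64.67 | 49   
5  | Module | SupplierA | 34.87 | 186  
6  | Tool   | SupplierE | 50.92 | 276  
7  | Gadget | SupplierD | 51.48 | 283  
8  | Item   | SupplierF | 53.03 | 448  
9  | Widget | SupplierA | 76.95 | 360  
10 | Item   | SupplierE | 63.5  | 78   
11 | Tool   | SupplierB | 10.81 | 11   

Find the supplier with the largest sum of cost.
SELECT supplier, SUM(cost) as val
FROM products
GROUP BY supplier
ORDER BY val DESC
LIMIT 1

Result: SupplierE with sum(cost) = 174.43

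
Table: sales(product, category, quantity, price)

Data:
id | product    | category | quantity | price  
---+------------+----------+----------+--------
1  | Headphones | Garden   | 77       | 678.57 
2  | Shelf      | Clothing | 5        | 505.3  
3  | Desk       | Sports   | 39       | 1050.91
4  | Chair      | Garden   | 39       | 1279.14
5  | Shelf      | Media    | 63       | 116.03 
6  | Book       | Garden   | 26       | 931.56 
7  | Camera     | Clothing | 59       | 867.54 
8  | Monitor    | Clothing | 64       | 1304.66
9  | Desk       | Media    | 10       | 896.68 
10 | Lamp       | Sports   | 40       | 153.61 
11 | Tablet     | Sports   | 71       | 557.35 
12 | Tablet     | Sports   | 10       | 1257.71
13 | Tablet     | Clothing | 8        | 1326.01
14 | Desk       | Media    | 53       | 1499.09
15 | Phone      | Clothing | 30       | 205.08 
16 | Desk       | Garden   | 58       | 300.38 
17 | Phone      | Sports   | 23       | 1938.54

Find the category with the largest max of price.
SELECT category, MAX(price) as val
FROM sales
GROUP BY category
ORDER BY val DESC
LIMIT 1

Result: Sports with max(price) = 1938.54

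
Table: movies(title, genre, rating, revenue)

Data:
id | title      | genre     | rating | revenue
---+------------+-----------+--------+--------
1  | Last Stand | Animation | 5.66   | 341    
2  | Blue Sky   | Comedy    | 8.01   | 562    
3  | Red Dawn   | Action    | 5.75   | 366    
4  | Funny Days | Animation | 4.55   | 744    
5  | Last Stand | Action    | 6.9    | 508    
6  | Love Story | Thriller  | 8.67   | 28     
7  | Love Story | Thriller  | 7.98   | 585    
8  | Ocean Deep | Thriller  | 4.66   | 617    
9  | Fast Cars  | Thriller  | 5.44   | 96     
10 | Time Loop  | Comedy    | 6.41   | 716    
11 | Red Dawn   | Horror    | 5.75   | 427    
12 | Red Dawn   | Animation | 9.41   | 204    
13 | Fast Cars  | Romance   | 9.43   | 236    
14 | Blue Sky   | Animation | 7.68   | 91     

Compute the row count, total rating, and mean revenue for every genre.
SELECT genre,
       COUNT(*) as cnt,
       SUM(rating) as total_rating,
       AVG(revenue) as avg_revenue
FROM movies
GROUP BY genre

Result:
  Action: 2 records, 12.65 total rating, 437.00 avg revenue
  Animation: 4 records, 27.30 total rating, 345.00 avg revenue
  Comedy: 2 records, 14.42 total rating, 639.00 avg revenue
  Horror: 1 records, 5.75 total rating, 427.00 avg revenue
  Romance: 1 records, 9.43 total rating, 236.00 avg revenue
  Thriller: 4 records, 26.75 total rating, 331.50 avg revenue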